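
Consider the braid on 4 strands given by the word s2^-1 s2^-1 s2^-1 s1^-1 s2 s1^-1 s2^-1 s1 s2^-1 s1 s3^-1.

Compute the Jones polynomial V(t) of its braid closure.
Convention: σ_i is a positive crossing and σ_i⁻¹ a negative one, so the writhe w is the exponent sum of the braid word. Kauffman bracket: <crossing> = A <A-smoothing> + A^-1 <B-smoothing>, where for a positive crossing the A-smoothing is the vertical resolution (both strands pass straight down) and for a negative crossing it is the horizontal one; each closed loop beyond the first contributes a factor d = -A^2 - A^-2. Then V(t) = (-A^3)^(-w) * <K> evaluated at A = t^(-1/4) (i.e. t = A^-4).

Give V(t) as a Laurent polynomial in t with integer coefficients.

-1 + 3*t^-1 - 3*t^-2 + 5*t^-3 - 5*t^-4 + 4*t^-5 - 3*t^-6 + 2*t^-7 - t^-8

Derivation:
The presented braid s2^-1 s2^-1 s2^-1 s1^-1 s2 s1^-1 s2^-1 s1 s2^-1 s1 s3^-1 on 4 strands reduces by inverse Markov moves (closure unchanged at each step):
  Destabilize: the word has the form β·s3^-1 where s3^-1 occurs only as the final letter (β ∈ B_3); drop it and the last strand → 3 strands.
Reduced to β = s2^-1 s2^-1 s2^-1 s1^-1 s2 s1^-1 s2^-1 s1 s2^-1 s1 on 3 strands, 10 crossings.
Compute on β:
Braid: s2^-1 s2^-1 s2^-1 s1^-1 s2 s1^-1 s2^-1 s1 s2^-1 s1 on 3 strands, 10 crossings.
Writhe w = (#positive) - (#negative) = 3 - 7 = -4.
State-sum expansion of <K>. There are 2^10 = 1024 states.
Smooth each crossing (0=||, 1=⌣⌢); contribution A^(Σ sign_k(1-2s_k)) * d^(L-1).
Tabulate the states by total A-exponent and number of loops L (A-exp: L × count):
  A^10: L=6 ×1
  A^8: L=5 ×10
  A^6: L=4 ×41, L=6 ×4
  A^4: L=3 ×88, L=5 ×31, L=7 ×1
  A^2: L=2 ×102, L=4 ×99, L=6 ×9
  A^0: L=1 ×54, L=3 ×162, L=5 ×36
  A^-2: L=2 ×134, L=4 ×74, L=6 ×2
  A^-4: L=1 ×30, L=3 ×82, L=5 ×8
  A^-6: L=2 ×32, L=4 ×13
  A^-8: L=1 ×3, L=3 ×7
  A^-10: L=2 ×1
Each group contributes A^e * Σ count * d^(L-1):
Powers of d = -A^2 - A^-2: d^2 = A^4 + 2 + A^-4; d^3 = -A^6 - 3*A^2 - 3*A^-2 - A^-6; d^4 = A^8 + 4*A^4 + 6 + 4*A^-4 + A^-8; d^5 = -A^10 - 5*A^6 - 10*A^2 - 10*A^-2 - 5*A^-6 - A^-10; d^6 = A^12 + 6*A^8 + 15*A^4 + 20 + 15*A^-4 + 6*A^-8 + A^-12.
  A^10 * (d^5) = -A^20 - 5*A^16 - 10*A^12 - 10*A^8 - 5*A^4 - 1
  A^8 * (10*d^4) = 10*A^16 + 40*A^12 + 60*A^8 + 40*A^4 + 10
  A^6 * (41*d^3 + 4*d^5) = -4*A^16 - 61*A^12 - 163*A^8 - 163*A^4 - 61 - 4*A^-4
  A^4 * (88*d^2 + 31*d^4 + d^6) = A^16 + 37*A^12 + 227*A^8 + 382*A^4 + 227 + 37*A^-4 + A^-8
  A^2 * (102*d + 99*d^3 + 9*d^5) = -9*A^12 - 144*A^8 - 489*A^4 - 489 - 144*A^-4 - 9*A^-8
  A^0 * (54 + 162*d^2 + 36*d^4) = 36*A^8 + 306*A^4 + 594 + 306*A^-4 + 36*A^-8
  A^-2 * (134*d + 74*d^3 + 2*d^5) = -2*A^8 - 84*A^4 - 376 - 376*A^-4 - 84*A^-8 - 2*A^-12
  A^-4 * (30 + 82*d^2 + 8*d^4) = 8*A^4 + 114 + 242*A^-4 + 114*A^-8 + 8*A^-12
  A^-6 * (32*d + 13*d^3) = -13 - 71*A^-4 - 71*A^-8 - 13*A^-12
  A^-8 * (3 + 7*d^2) = 7*A^-4 + 17*A^-8 + 7*A^-12
  A^-10 * (d) = -A^-8 - A^-12
Summing the groups: <K> = -A^20 + 2*A^16 - 3*A^12 + 4*A^8 - 5*A^4 + 5 - 3*A^-4 + 3*A^-8 - A^-12
Normalise by the writhe: (-A^3)^(-w) = (-A^3)^(4) = A^12, so f(A) = A^12 * <K> = -A^32 + 2*A^28 - 3*A^24 + 4*A^20 - 5*A^16 + 5*A^12 - 3*A^8 + 3*A^4 - 1.
Substitute A = t^(-1/4), i.e. A^e → t^(-e/4): V(t) = -1 + 3*t^-1 - 3*t^-2 + 5*t^-3 - 5*t^-4 + 4*t^-5 - 3*t^-6 + 2*t^-7 - t^-8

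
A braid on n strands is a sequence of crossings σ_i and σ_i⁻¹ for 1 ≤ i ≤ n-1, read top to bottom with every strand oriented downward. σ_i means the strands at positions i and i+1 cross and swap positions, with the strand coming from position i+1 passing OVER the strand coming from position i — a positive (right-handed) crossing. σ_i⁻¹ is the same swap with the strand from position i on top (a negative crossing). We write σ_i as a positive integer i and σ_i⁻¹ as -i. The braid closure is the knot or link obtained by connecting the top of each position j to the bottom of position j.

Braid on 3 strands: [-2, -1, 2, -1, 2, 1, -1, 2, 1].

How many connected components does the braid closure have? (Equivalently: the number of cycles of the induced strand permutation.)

2

Derivation:
Track the strand permutation on 3 strands, starting from identity.
  step 1: s2^-1 swaps positions 2,3 -> [1 3 2]
  step 2: s1^-1 swaps positions 1,2 -> [3 1 2]
  step 3: s2 swaps positions 2,3 -> [3 2 1]
  step 4: s1^-1 swaps positions 1,2 -> [2 3 1]
  step 5: s2 swaps positions 2,3 -> [2 1 3]
  step 6: s1 swaps positions 1,2 -> [1 2 3]
  step 7: s1^-1 swaps positions 1,2 -> [2 1 3]
  step 8: s2 swaps positions 2,3 -> [2 3 1]
  step 9: s1 swaps positions 1,2 -> [3 2 1]
Final permutation (position -> original strand): [3 2 1]
Closure components = cycle count of this permutation = 2.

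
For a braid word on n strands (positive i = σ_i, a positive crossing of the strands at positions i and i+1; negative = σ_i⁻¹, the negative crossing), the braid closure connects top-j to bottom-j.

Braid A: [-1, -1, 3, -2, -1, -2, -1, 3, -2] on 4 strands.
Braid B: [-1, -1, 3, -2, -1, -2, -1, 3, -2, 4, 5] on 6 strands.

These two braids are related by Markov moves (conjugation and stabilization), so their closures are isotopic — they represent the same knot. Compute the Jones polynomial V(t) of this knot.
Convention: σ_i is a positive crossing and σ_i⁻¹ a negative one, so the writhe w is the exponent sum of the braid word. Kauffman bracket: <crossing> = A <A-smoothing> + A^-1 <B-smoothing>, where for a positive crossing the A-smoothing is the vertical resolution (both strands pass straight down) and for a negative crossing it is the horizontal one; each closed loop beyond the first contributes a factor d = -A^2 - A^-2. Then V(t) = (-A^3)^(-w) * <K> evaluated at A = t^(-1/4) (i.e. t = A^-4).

1 - t^-1 + 2*t^-2 - 2*t^-3 + 2*t^-4 - 2*t^-5 + 2*t^-6 - t^-7

Derivation:
Markov-equivalent braids have isotopic closures, hence identical knot invariants. Strip the Markov moves from each word to reach a common short braid β, then compute V(t) once on β.
Braid A: s1^-1 s1^-1 s3 s2^-1 s1^-1 s2^-1 s1^-1 s3 s2^-1 on 4 strands has no conjugating prefix/suffix or stabilization to strip; take β = s1^-1 s1^-1 s3 s2^-1 s1^-1 s2^-1 s1^-1 s3 s2^-1.
Braid B: s1^-1 s1^-1 s3 s2^-1 s1^-1 s2^-1 s1^-1 s3 s2^-1 s4 s5 on 6 strands reduces by inverse Markov moves (closure unchanged at each step):
  Destabilize: the word has the form β·s5 where s5 occurs only as the final letter (β ∈ B_5); drop it and the last strand → 5 strands.
  Destabilize: the word has the form β·s4 where s4 occurs only as the final letter (β ∈ B_4); drop it and the last strand → 4 strands.
Reduced to β = s1^-1 s1^-1 s3 s2^-1 s1^-1 s2^-1 s1^-1 s3 s2^-1 on 4 strands, 9 crossings.
Both give the same β = s1^-1 s1^-1 s3 s2^-1 s1^-1 s2^-1 s1^-1 s3 s2^-1 on 4 strands, so one state sum suffices:
Braid: s1^-1 s1^-1 s3 s2^-1 s1^-1 s2^-1 s1^-1 s3 s2^-1 on 4 strands, 9 crossings.
Writhe w = (#positive) - (#negative) = 2 - 7 = -5.
State-sum expansion of <K>. There are 2^9 = 512 states.
Smooth each crossing (0=||, 1=⌣⌢); contribution A^(Σ sign_k(1-2s_k)) * d^(L-1).
Tabulate the states by total A-exponent and number of loops L (A-exp: L × count):
  A^9: L=3 ×1
  A^7: L=2 ×4, L=4 ×5
  A^5: L=1 ×4, L=3 ×26, L=5 ×6
  A^3: L=2 ×43, L=4 ×40, L=6 ×1
  A^1: L=1 ×23, L=3 ×92, L=5 ×11
  A^-1: L=2 ×91, L=4 ×34, L=6 ×1
  A^-3: L=1 ×32, L=3 ×48, L=5 ×4
  A^-5: L=2 ×28, L=4 ×8
  A^-7: L=3 ×9
  A^-9: L=4 ×1
Each group contributes A^e * Σ count * d^(L-1):
Powers of d = -A^2 - A^-2: d^2 = A^4 + 2 + A^-4; d^3 = -A^6 - 3*A^2 - 3*A^-2 - A^-6; d^4 = A^8 + 4*A^4 + 6 + 4*A^-4 + A^-8; d^5 = -A^10 - 5*A^6 - 10*A^2 - 10*A^-2 - 5*A^-6 - A^-10.
  A^9 * (d^2) = A^13 + 2*A^9 + A^5
  A^7 * (4*d + 5*d^3) = -5*A^13 - 19*A^9 - 19*A^5 - 5*A
  A^5 * (4 + 26*d^2 + 6*d^4) = 6*A^13 + 50*A^9 + 92*A^5 + 50*A + 6*A^-3
  A^3 * (43*d + 40*d^3 + d^5) = -A^13 - 45*A^9 - 173*A^5 - 173*A - 45*A^-3 - A^-7
  A^1 * (23 + 92*d^2 + 11*d^4) = 11*A^9 + 136*A^5 + 273*A + 136*A^-3 + 11*A^-7
  A^-1 * (91*d + 34*d^3 + d^5) = -A^9 - 39*A^5 - 203*A - 203*A^-3 - 39*A^-7 - A^-11
  A^-3 * (32 + 48*d^2 + 4*d^4) = 4*A^5 + 64*A + 152*A^-3 + 64*A^-7 + 4*A^-11
  A^-5 * (28*d + 8*d^3) = -8*A - 52*A^-3 - 52*A^-7 - 8*A^-11
  A^-7 * (9*d^2) = 9*A^-3 + 18*A^-7 + 9*A^-11
  A^-9 * (d^3) = -A^-3 - 3*A^-7 - 3*A^-11 - A^-15
Summing the groups: <K> = A^13 - 2*A^9 + 2*A^5 - 2*A + 2*A^-3 - 2*A^-7 + A^-11 - A^-15
Normalise by the writhe: (-A^3)^(-w) = (-A^3)^(5) = -A^15, so f(A) = -A^15 * <K> = -A^28 + 2*A^24 - 2*A^20 + 2*A^16 - 2*A^12 + 2*A^8 - A^4 + 1.
Substitute A = t^(-1/4), i.e. A^e → t^(-e/4): V(t) = 1 - t^-1 + 2*t^-2 - 2*t^-3 + 2*t^-4 - 2*t^-5 + 2*t^-6 - t^-7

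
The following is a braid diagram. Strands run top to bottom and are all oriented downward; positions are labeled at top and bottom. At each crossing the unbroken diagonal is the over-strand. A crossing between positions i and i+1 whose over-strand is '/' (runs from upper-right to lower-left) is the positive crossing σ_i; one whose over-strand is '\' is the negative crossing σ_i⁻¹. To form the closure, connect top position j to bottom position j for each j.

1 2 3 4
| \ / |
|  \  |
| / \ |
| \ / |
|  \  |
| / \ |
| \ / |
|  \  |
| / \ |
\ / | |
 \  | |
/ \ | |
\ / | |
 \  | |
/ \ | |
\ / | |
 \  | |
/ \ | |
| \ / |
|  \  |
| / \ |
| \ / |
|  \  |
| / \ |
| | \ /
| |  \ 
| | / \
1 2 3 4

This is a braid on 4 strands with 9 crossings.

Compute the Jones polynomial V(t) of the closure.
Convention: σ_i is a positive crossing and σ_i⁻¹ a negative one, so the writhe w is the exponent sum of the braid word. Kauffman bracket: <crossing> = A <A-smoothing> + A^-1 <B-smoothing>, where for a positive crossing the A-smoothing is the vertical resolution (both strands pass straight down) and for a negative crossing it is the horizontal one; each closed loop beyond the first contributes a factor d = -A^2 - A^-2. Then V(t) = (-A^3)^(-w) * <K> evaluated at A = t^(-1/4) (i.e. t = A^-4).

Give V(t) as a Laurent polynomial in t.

t^-3 + 2*t^-5 - 2*t^-6 + 2*t^-7 - 3*t^-8 + 2*t^-9 - 2*t^-10 + t^-11

Derivation:
Reading the diagram top to bottom ('/'-over between positions i,i+1 = s_i, '\'-over = s_i^-1): braid word = s2^-1 s2^-1 s2^-1 s1^-1 s1^-1 s1^-1 s2^-1 s2^-1 s3^-1.
The presented braid s2^-1 s2^-1 s2^-1 s1^-1 s1^-1 s1^-1 s2^-1 s2^-1 s3^-1 on 4 strands reduces by inverse Markov moves (closure unchanged at each step):
  Destabilize: the word has the form β·s3^-1 where s3^-1 occurs only as the final letter (β ∈ B_3); drop it and the last strand → 3 strands.
Reduced to β = s2^-1 s2^-1 s2^-1 s1^-1 s1^-1 s1^-1 s2^-1 s2^-1 on 3 strands, 8 crossings.
Compute on β:
Braid: s2^-1 s2^-1 s2^-1 s1^-1 s1^-1 s1^-1 s2^-1 s2^-1 on 3 strands, 8 crossings.
Writhe w = (#positive) - (#negative) = 0 - 8 = -8.
Computing the Kauffman bracket via state sum. There are 2^8 = 256 states.
Each crossing splits two ways (0=vertical, 1=horizontal). The state's weight is A^(#A-smoothings - #B-smoothings) * d^(loops - 1).
Tabulate the states by total A-exponent and number of loops L (A-exp: L × count):
  A^8: L=7 ×1
  A^6: L=6 ×8
  A^4: L=5 ×28
  A^2: L=4 ×55, L=6 ×1
  A^0: L=3 ×65, L=5 ×5
  A^-2: L=2 ×45, L=4 ×11
  A^-4: L=1 ×15, L=3 ×13
  A^-6: L=2 ×8
  A^-8: L=3 ×1
Each group contributes A^e * Σ count * d^(L-1):
Powers of d = -A^2 - A^-2: d^2 = A^4 + 2 + A^-4; d^3 = -A^6 - 3*A^2 - 3*A^-2 - A^-6; d^4 = A^8 + 4*A^4 + 6 + 4*A^-4 + A^-8; d^5 = -A^10 - 5*A^6 - 10*A^2 - 10*A^-2 - 5*A^-6 - A^-10; d^6 = A^12 + 6*A^8 + 15*A^4 + 20 + 15*A^-4 + 6*A^-8 + A^-12.
  A^8 * (d^6) = A^20 + 6*A^16 + 15*A^12 + 20*A^8 + 15*A^4 + 6 + A^-4
  A^6 * (8*d^5) = -8*A^16 - 40*A^12 - 80*A^8 - 80*A^4 - 40 - 8*A^-4
  A^4 * (28*d^4) = 28*A^12 + 112*A^8 + 168*A^4 + 112 + 28*A^-4
  A^2 * (55*d^3 + d^5) = -A^12 - 60*A^8 - 175*A^4 - 175 - 60*A^-4 - A^-8
  A^0 * (65*d^2 + 5*d^4) = 5*A^8 + 85*A^4 + 160 + 85*A^-4 + 5*A^-8
  A^-2 * (45*d + 11*d^3) = -11*A^4 - 78 - 78*A^-4 - 11*A^-8
  A^-4 * (15 + 13*d^2) = 13 + 41*A^-4 + 13*A^-8
  A^-6 * (8*d) = -8*A^-4 - 8*A^-8
  A^-8 * (d^2) = A^-4 + 2*A^-8 + A^-12
Summing the groups: <K> = A^20 - 2*A^16 + 2*A^12 - 3*A^8 + 2*A^4 - 2 + 2*A^-4 + A^-12
Normalise by the writhe: (-A^3)^(-w) = (-A^3)^(8) = A^24, so f(A) = A^24 * <K> = A^44 - 2*A^40 + 2*A^36 - 3*A^32 + 2*A^28 - 2*A^24 + 2*A^20 + A^12.
Substitute A = t^(-1/4), i.e. A^e → t^(-e/4): V(t) = t^-3 + 2*t^-5 - 2*t^-6 + 2*t^-7 - 3*t^-8 + 2*t^-9 - 2*t^-10 + t^-11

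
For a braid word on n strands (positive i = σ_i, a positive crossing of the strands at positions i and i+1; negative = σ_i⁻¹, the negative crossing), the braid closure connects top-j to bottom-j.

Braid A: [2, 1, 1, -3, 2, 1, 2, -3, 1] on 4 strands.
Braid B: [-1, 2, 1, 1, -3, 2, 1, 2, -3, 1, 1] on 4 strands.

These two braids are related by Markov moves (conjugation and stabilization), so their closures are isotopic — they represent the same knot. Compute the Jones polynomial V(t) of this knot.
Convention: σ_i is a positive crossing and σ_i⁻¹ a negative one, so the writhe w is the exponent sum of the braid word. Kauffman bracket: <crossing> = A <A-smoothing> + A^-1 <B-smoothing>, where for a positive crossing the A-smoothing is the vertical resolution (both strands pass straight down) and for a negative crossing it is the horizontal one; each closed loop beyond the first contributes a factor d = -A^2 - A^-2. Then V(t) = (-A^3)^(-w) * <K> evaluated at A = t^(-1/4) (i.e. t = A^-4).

-t^7 + 2*t^6 - 2*t^5 + 2*t^4 - 2*t^3 + 2*t^2 - t + 1

Derivation:
Markov-equivalent braids have isotopic closures, hence identical knot invariants. Strip the Markov moves from each word to reach a common short braid β, then compute V(t) once on β.
Braid A: s2 s1 s1 s3^-1 s2 s1 s2 s3^-1 s1 on 4 strands has no conjugating prefix/suffix or stabilization to strip; take β = s2 s1 s1 s3^-1 s2 s1 s2 s3^-1 s1.
Braid B: s1^-1 s2 s1 s1 s3^-1 s2 s1 s2 s3^-1 s1 s1 on 4 strands reduces by inverse Markov moves (closure unchanged at each step):
  Deconjugate: the word is γ·β·γ⁻¹ with γ = s1^-1 (prefix) and γ⁻¹ = s1 (suffix); strip both.
Reduced to β = s2 s1 s1 s3^-1 s2 s1 s2 s3^-1 s1 on 4 strands, 9 crossings.
Both give the same β = s2 s1 s1 s3^-1 s2 s1 s2 s3^-1 s1 on 4 strands, so one state sum suffices:
Braid: s2 s1 s1 s3^-1 s2 s1 s2 s3^-1 s1 on 4 strands, 9 crossings.
Writhe w = (#positive) - (#negative) = 7 - 2 = 5.
Enumerate smoothing states for the bracket polynomial. There are 2^9 = 512 states.
Smooth each crossing (0=||, 1=⌣⌢); contribution A^(Σ sign_k(1-2s_k)) * d^(L-1).
Tabulate the states by total A-exponent and number of loops L (A-exp: L × count):
  A^9: L=4 ×1
  A^7: L=3 ×9
  A^5: L=2 ×28, L=4 ×8
  A^3: L=1 ×32, L=3 ×48, L=5 ×4
  A^1: L=2 ×91, L=4 ×34, L=6 ×1
  A^-1: L=1 ×23, L=3 ×92, L=5 ×11
  A^-3: L=2 ×43, L=4 ×40, L=6 ×1
  A^-5: L=1 ×4, L=3 ×26, L=5 ×6
  A^-7: L=2 ×4, L=4 ×5
  A^-9: L=3 ×1
Each group contributes A^e * Σ count * d^(L-1):
Powers of d = -A^2 - A^-2: d^2 = A^4 + 2 + A^-4; d^3 = -A^6 - 3*A^2 - 3*A^-2 - A^-6; d^4 = A^8 + 4*A^4 + 6 + 4*A^-4 + A^-8; d^5 = -A^10 - 5*A^6 - 10*A^2 - 10*A^-2 - 5*A^-6 - A^-10.
  A^9 * (d^3) = -A^15 - 3*A^11 - 3*A^7 - A^3
  A^7 * (9*d^2) = 9*A^11 + 18*A^7 + 9*A^3
  A^5 * (28*d + 8*d^3) = -8*A^11 - 52*A^7 - 52*A^3 - 8*A^-1
  A^3 * (32 + 48*d^2 + 4*d^4) = 4*A^11 + 64*A^7 + 152*A^3 + 64*A^-1 + 4*A^-5
  A^1 * (91*d + 34*d^3 + d^5) = -A^11 - 39*A^7 - 203*A^3 - 203*A^-1 - 39*A^-5 - A^-9
  A^-1 * (23 + 92*d^2 + 11*d^4) = 11*A^7 + 136*A^3 + 273*A^-1 + 136*A^-5 + 11*A^-9
  A^-3 * (43*d + 40*d^3 + d^5) = -A^7 - 45*A^3 - 173*A^-1 - 173*A^-5 - 45*A^-9 - A^-13
  A^-5 * (4 + 26*d^2 + 6*d^4) = 6*A^3 + 50*A^-1 + 92*A^-5 + 50*A^-9 + 6*A^-13
  A^-7 * (4*d + 5*d^3) = -5*A^-1 - 19*A^-5 - 19*A^-9 - 5*A^-13
  A^-9 * (d^2) = A^-5 + 2*A^-9 + A^-13
Summing the groups: <K> = -A^15 + A^11 - 2*A^7 + 2*A^3 - 2*A^-1 + 2*A^-5 - 2*A^-9 + A^-13
Normalise by the writhe: (-A^3)^(-w) = (-A^3)^(-5) = -A^-15, so f(A) = -A^-15 * <K> = 1 - A^-4 + 2*A^-8 - 2*A^-12 + 2*A^-16 - 2*A^-20 + 2*A^-24 - A^-28.
Substitute A = t^(-1/4), i.e. A^e → t^(-e/4): V(t) = -t^7 + 2*t^6 - 2*t^5 + 2*t^4 - 2*t^3 + 2*t^2 - t + 1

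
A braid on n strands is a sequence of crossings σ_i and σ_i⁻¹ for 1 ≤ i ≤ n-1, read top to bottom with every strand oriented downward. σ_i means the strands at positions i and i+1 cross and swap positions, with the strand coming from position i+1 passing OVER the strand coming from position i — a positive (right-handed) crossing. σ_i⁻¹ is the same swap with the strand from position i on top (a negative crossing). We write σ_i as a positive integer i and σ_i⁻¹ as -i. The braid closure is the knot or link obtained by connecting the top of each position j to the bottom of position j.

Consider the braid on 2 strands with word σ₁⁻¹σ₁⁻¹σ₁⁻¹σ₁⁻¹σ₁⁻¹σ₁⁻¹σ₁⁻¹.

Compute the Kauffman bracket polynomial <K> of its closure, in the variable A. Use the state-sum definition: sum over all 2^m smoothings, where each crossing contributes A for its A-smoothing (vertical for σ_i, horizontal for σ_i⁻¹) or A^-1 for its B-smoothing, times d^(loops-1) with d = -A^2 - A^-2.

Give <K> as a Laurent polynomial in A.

A^19 - A^15 + A^11 - A^7 + A^3 - A^-1 - A^-9

Derivation:
Braid: s1^-1 s1^-1 s1^-1 s1^-1 s1^-1 s1^-1 s1^-1 on 2 strands, 7 crossings.
Writhe w = (#positive) - (#negative) = 0 - 7 = -7.
Computing the Kauffman bracket via state sum. There are 2^7 = 128 states.
Each crossing splits two ways (0=vertical, 1=horizontal). The state's weight is A^(#A-smoothings - #B-smoothings) * d^(loops - 1).
Tabulate the states by total A-exponent and number of loops L (A-exp: L × count):
  A^7: L=7 ×1
  A^5: L=6 ×7
  A^3: L=5 ×21
  A^1: L=4 ×35
  A^-1: L=3 ×35
  A^-3: L=2 ×21
  A^-5: L=1 ×7
  A^-7: L=2 ×1
Each group contributes A^e * Σ count * d^(L-1):
Powers of d = -A^2 - A^-2: d^2 = A^4 + 2 + A^-4; d^3 = -A^6 - 3*A^2 - 3*A^-2 - A^-6; d^4 = A^8 + 4*A^4 + 6 + 4*A^-4 + A^-8; d^5 = -A^10 - 5*A^6 - 10*A^2 - 10*A^-2 - 5*A^-6 - A^-10; d^6 = A^12 + 6*A^8 + 15*A^4 + 20 + 15*A^-4 + 6*A^-8 + A^-12.
  A^7 * (d^6) = A^19 + 6*A^15 + 15*A^11 + 20*A^7 + 15*A^3 + 6*A^-1 + A^-5
  A^5 * (7*d^5) = -7*A^15 - 35*A^11 - 70*A^7 - 70*A^3 - 35*A^-1 - 7*A^-5
  A^3 * (21*d^4) = 21*A^11 + 84*A^7 + 126*A^3 + 84*A^-1 + 21*A^-5
  A^1 * (35*d^3) = -35*A^7 - 105*A^3 - 105*A^-1 - 35*A^-5
  A^-1 * (35*d^2) = 35*A^3 + 70*A^-1 + 35*A^-5
  A^-3 * (21*d) = -21*A^-1 - 21*A^-5
  A^-5 * (7) = 7*A^-5
  A^-7 * (d) = -A^-5 - A^-9
Summing the groups: <K> = A^19 - A^15 + A^11 - A^7 + A^3 - A^-1 - A^-9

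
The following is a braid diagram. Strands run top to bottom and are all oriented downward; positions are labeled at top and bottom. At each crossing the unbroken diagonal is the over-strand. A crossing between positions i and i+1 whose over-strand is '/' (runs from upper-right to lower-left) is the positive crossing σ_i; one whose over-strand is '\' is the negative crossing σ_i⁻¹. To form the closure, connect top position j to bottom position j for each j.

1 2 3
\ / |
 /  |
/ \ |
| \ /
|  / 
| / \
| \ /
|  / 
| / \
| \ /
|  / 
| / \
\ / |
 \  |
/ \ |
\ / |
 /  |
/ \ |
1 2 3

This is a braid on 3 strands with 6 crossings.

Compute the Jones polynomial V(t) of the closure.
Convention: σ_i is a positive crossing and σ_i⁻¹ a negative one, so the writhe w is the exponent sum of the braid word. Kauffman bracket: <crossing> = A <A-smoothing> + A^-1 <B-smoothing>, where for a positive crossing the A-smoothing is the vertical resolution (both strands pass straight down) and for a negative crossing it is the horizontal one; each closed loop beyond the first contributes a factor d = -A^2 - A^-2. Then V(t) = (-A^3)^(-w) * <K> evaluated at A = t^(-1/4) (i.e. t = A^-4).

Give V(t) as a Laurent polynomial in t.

Reading the diagram top to bottom ('/'-over between positions i,i+1 = s_i, '\'-over = s_i^-1): braid word = s1 s2 s2 s2 s1^-1 s1.
First cancel adjacent σ_i σ_i⁻¹ pairs (Reidemeister II — same braid, same closure): s1 s2 s2 s2 s1^-1 s1 → s1 s2 s2 s2.
Braid: s1 s2 s2 s2 on 3 strands, 4 crossings.
Writhe w = (#positive) - (#negative) = 4 - 0 = 4.
State-sum expansion of <K>. There are 2^4 = 16 states.
Smooth each crossing (0=||, 1=⌣⌢); contribution A^(Σ sign_k(1-2s_k)) * d^(L-1).
  state 0000: A-exp=+4, loops=3, term = A^4 * d^2
  state 0001: A-exp=+2, loops=2, term = A^2 * d^1
  state 0010: A-exp=+2, loops=2, term = A^2 * d^1
  state 0011: A-exp=+0, loops=3, term = A^0 * d^2
  state 0100: A-exp=+2, loops=2, term = A^2 * d^1
  state 0101: A-exp=+0, loops=3, term = A^0 * d^2
  state 0110: A-exp=+0, loops=3, term = A^0 * d^2
  state 0111: A-exp=-2, loops=4, term = A^-2 * d^3
  state 1000: A-exp=+2, loops=2, term = A^2 * d^1
  state 1001: A-exp=+0, loops=1, term = A^0 * d^0
  state 1010: A-exp=+0, loops=1, term = A^0 * d^0
  state 1011: A-exp=-2, loops=2, term = A^-2 * d^1
  state 1100: A-exp=+0, loops=1, term = A^0 * d^0
  state 1101: A-exp=-2, loops=2, term = A^-2 * d^1
  state 1110: A-exp=-2, loops=2, term = A^-2 * d^1
  state 1111: A-exp=-4, loops=3, term = A^-4 * d^2
Collect the terms by A-exponent (count of states per loop number):
Powers of d = -A^2 - A^-2: d^2 = A^4 + 2 + A^-4; d^3 = -A^6 - 3*A^2 - 3*A^-2 - A^-6.
  A^4 * (d^2) = A^8 + 2*A^4 + 1
  A^2 * (4*d) = -4*A^4 - 4
  A^0 * (3 + 3*d^2) = 3*A^4 + 9 + 3*A^-4
  A^-2 * (3*d + d^3) = -A^4 - 6 - 6*A^-4 - A^-8
  A^-4 * (d^2) = 1 + 2*A^-4 + A^-8
Summing the groups: <K> = A^8 + 1 - A^-4
Normalise by the writhe: (-A^3)^(-w) = (-A^3)^(-4) = A^-12, so f(A) = A^-12 * <K> = A^-4 + A^-12 - A^-16.
Substitute A = t^(-1/4), i.e. A^e → t^(-e/4): V(t) = -t^4 + t^3 + t

Answer: -t^4 + t^3 + t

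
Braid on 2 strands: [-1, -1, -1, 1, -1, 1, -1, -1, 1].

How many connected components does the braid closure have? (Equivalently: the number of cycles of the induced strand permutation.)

Track the strand permutation on 2 strands, starting from identity.
  step 1: s1^-1 swaps positions 1,2 -> [2 1]
  step 2: s1^-1 swaps positions 1,2 -> [1 2]
  step 3: s1^-1 swaps positions 1,2 -> [2 1]
  step 4: s1 swaps positions 1,2 -> [1 2]
  step 5: s1^-1 swaps positions 1,2 -> [2 1]
  step 6: s1 swaps positions 1,2 -> [1 2]
  step 7: s1^-1 swaps positions 1,2 -> [2 1]
  step 8: s1^-1 swaps positions 1,2 -> [1 2]
  step 9: s1 swaps positions 1,2 -> [2 1]
Final permutation (position -> original strand): [2 1]
Closure components = cycle count of this permutation = 1.

Answer: 1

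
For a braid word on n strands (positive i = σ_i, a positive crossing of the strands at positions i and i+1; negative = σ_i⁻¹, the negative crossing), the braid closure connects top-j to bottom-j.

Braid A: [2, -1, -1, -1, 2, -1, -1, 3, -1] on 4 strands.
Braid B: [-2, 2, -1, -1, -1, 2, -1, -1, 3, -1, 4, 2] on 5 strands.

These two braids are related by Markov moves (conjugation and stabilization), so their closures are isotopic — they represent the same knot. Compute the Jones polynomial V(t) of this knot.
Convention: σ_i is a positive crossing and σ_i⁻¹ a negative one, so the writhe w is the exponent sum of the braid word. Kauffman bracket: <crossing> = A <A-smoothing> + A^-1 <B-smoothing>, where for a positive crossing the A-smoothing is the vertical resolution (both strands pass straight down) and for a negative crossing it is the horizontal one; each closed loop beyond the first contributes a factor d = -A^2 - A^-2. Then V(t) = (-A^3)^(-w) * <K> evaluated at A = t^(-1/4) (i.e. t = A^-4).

1 - t^-1 + 3*t^-2 - 3*t^-3 + 3*t^-4 - 4*t^-5 + 3*t^-6 - 2*t^-7 + t^-8

Derivation:
Markov-equivalent braids have isotopic closures, hence identical knot invariants. Strip the Markov moves from each word to reach a common short braid β, then compute V(t) once on β.
Braid A: s2 s1^-1 s1^-1 s1^-1 s2 s1^-1 s1^-1 s3 s1^-1 on 4 strands has no conjugating prefix/suffix or stabilization to strip; take β = s2 s1^-1 s1^-1 s1^-1 s2 s1^-1 s1^-1 s3 s1^-1.
Braid B: s2^-1 s2 s1^-1 s1^-1 s1^-1 s2 s1^-1 s1^-1 s3 s1^-1 s4 s2 on 5 strands reduces by inverse Markov moves (closure unchanged at each step):
  Deconjugate: the word is γ·β·γ⁻¹ with γ = s2^-1 (prefix) and γ⁻¹ = s2 (suffix); strip both.
  Destabilize: the word has the form β·s4 where s4 occurs only as the final letter (β ∈ B_4); drop it and the last strand → 4 strands.
Reduced to β = s2 s1^-1 s1^-1 s1^-1 s2 s1^-1 s1^-1 s3 s1^-1 on 4 strands, 9 crossings.
Both give the same β = s2 s1^-1 s1^-1 s1^-1 s2 s1^-1 s1^-1 s3 s1^-1 on 4 strands, so one state sum suffices:
Braid: s2 s1^-1 s1^-1 s1^-1 s2 s1^-1 s1^-1 s3 s1^-1 on 4 strands, 9 crossings.
Writhe w = (#positive) - (#negative) = 3 - 6 = -3.
Computing the Kauffman bracket via state sum. There are 2^9 = 512 states.
For each crossing: s=0 is the vertical smoothing, s=1 horizontal. Crossing k contributes A^(sign_k * (1 - 2*s_k)); loop factor d = -A^2 - A^-2.
Tabulate the states by total A-exponent and number of loops L (A-exp: L × count):
  A^9: L=8 ×1
  A^7: L=7 ×9
  A^5: L=6 ×36
  A^3: L=5 ×84
  A^1: L=4 ×126
  A^-1: L=3 ×124, L=5 ×2
  A^-3: L=2 ×75, L=4 ×9
  A^-5: L=1 ×21, L=3 ×15
  A^-7: L=2 ×8, L=4 ×1
  A^-9: L=3 ×1
Each group contributes A^e * Σ count * d^(L-1):
Powers of d = -A^2 - A^-2: d^2 = A^4 + 2 + A^-4; d^3 = -A^6 - 3*A^2 - 3*A^-2 - A^-6; d^4 = A^8 + 4*A^4 + 6 + 4*A^-4 + A^-8; d^5 = -A^10 - 5*A^6 - 10*A^2 - 10*A^-2 - 5*A^-6 - A^-10; d^6 = A^12 + 6*A^8 + 15*A^4 + 20 + 15*A^-4 + 6*A^-8 + A^-12; d^7 = -A^14 - 7*A^10 - 21*A^6 - 35*A^2 - 35*A^-2 - 21*A^-6 - 7*A^-10 - A^-14.
  A^9 * (d^7) = -A^23 - 7*A^19 - 21*A^15 - 35*A^11 - 35*A^7 - 21*A^3 - 7*A^-1 - A^-5
  A^7 * (9*d^6) = 9*A^19 + 54*A^15 + 135*A^11 + 180*A^7 + 135*A^3 + 54*A^-1 + 9*A^-5
  A^5 * (36*d^5) = -36*A^15 - 180*A^11 - 360*A^7 - 360*A^3 - 180*A^-1 - 36*A^-5
  A^3 * (84*d^4) = 84*A^11 + 336*A^7 + 504*A^3 + 336*A^-1 + 84*A^-5
  A^1 * (126*d^3) = -126*A^7 - 378*A^3 - 378*A^-1 - 126*A^-5
  A^-1 * (124*d^2 + 2*d^4) = 2*A^7 + 132*A^3 + 260*A^-1 + 132*A^-5 + 2*A^-9
  A^-3 * (75*d + 9*d^3) = -9*A^3 - 102*A^-1 - 102*A^-5 - 9*A^-9
  A^-5 * (21 + 15*d^2) = 15*A^-1 + 51*A^-5 + 15*A^-9
  A^-7 * (8*d + d^3) = -A^-1 - 11*A^-5 - 11*A^-9 - A^-13
  A^-9 * (d^2) = A^-5 + 2*A^-9 + A^-13
Summing the groups: <K> = -A^23 + 2*A^19 - 3*A^15 + 4*A^11 - 3*A^7 + 3*A^3 - 3*A^-1 + A^-5 - A^-9
Normalise by the writhe: (-A^3)^(-w) = (-A^3)^(3) = -A^9, so f(A) = -A^9 * <K> = A^32 - 2*A^28 + 3*A^24 - 4*A^20 + 3*A^16 - 3*A^12 + 3*A^8 - A^4 + 1.
Substitute A = t^(-1/4), i.e. A^e → t^(-e/4): V(t) = 1 - t^-1 + 3*t^-2 - 3*t^-3 + 3*t^-4 - 4*t^-5 + 3*t^-6 - 2*t^-7 + t^-8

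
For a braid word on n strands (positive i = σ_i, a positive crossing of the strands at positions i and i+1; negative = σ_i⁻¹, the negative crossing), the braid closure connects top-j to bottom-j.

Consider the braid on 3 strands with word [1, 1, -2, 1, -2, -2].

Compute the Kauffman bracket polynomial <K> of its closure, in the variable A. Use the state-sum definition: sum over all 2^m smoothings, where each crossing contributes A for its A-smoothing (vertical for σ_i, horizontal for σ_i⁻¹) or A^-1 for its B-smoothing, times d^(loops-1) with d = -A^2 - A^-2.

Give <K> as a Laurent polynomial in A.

Braid: s1 s1 s2^-1 s1 s2^-1 s2^-1 on 3 strands, 6 crossings.
Writhe w = (#positive) - (#negative) = 3 - 3 = 0.
Enumerate smoothing states for the bracket polynomial. There are 2^6 = 64 states.
For each crossing: s=0 is the vertical smoothing, s=1 horizontal. Crossing k contributes A^(sign_k * (1 - 2*s_k)); loop factor d = -A^2 - A^-2.
Tabulate the states by total A-exponent and number of loops L (A-exp: L × count):
  A^6: L=4 ×1
  A^4: L=3 ×6
  A^2: L=2 ×14, L=4 ×1
  A^0: L=1 ×13, L=3 ×7
  A^-2: L=2 ×14, L=4 ×1
  A^-4: L=3 ×6
  A^-6: L=4 ×1
Each group contributes A^e * Σ count * d^(L-1):
Powers of d = -A^2 - A^-2: d^2 = A^4 + 2 + A^-4; d^3 = -A^6 - 3*A^2 - 3*A^-2 - A^-6.
  A^6 * (d^3) = -A^12 - 3*A^8 - 3*A^4 - 1
  A^4 * (6*d^2) = 6*A^8 + 12*A^4 + 6
  A^2 * (14*d + d^3) = -A^8 - 17*A^4 - 17 - A^-4
  A^0 * (13 + 7*d^2) = 7*A^4 + 27 + 7*A^-4
  A^-2 * (14*d + d^3) = -A^4 - 17 - 17*A^-4 - A^-8
  A^-4 * (6*d^2) = 6 + 12*A^-4 + 6*A^-8
  A^-6 * (d^3) = -1 - 3*A^-4 - 3*A^-8 - A^-12
Summing the groups: <K> = -A^12 + 2*A^8 - 2*A^4 + 3 - 2*A^-4 + 2*A^-8 - A^-12

Answer: -A^12 + 2*A^8 - 2*A^4 + 3 - 2*A^-4 + 2*A^-8 - A^-12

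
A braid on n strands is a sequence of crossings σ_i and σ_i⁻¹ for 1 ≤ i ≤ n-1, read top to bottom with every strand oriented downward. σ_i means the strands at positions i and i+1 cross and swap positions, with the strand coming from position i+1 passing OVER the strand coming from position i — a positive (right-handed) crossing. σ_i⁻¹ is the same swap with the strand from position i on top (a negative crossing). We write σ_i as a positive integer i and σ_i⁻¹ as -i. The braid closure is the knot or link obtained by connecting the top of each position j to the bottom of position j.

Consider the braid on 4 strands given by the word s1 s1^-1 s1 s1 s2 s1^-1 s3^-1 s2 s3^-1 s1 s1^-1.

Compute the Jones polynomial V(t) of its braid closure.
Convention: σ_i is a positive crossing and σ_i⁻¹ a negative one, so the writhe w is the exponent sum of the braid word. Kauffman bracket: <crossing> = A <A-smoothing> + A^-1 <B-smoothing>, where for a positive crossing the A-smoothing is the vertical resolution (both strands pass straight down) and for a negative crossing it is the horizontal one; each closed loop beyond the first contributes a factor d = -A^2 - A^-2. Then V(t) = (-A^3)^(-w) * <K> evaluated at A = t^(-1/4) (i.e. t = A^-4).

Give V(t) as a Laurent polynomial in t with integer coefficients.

t^4 - t^3 + t^2 - 2*t + 2 - t^-1 + t^-2

Derivation:
The presented braid s1 s1^-1 s1 s1 s2 s1^-1 s3^-1 s2 s3^-1 s1 s1^-1 on 4 strands reduces by inverse Markov moves (closure unchanged at each step):
  Deconjugate: the word is γ·β·γ⁻¹ with γ = s1 s1^-1 (prefix) and γ⁻¹ = s1 s1^-1 (suffix); strip both.
Reduced to β = s1 s1 s2 s1^-1 s3^-1 s2 s3^-1 on 4 strands, 7 crossings.
Compute on β:
Braid: s1 s1 s2 s1^-1 s3^-1 s2 s3^-1 on 4 strands, 7 crossings.
Writhe w = (#positive) - (#negative) = 4 - 3 = 1.
Enumerate smoothing states for the bracket polynomial. There are 2^7 = 128 states.
Each crossing splits two ways (0=vertical, 1=horizontal). The state's weight is A^(#A-smoothings - #B-smoothings) * d^(loops - 1).
Tabulate the states by total A-exponent and number of loops L (A-exp: L × count):
  A^7: L=3 ×1
  A^5: L=2 ×4, L=4 ×3
  A^3: L=1 ×5, L=3 ×15, L=5 ×1
  A^1: L=2 ×27, L=4 ×8
  A^-1: L=1 ×14, L=3 ×20, L=5 ×1
  A^-3: L=2 ×17, L=4 ×4
  A^-5: L=3 ×7
  A^-7: L=4 ×1
Each group contributes A^e * Σ count * d^(L-1):
Powers of d = -A^2 - A^-2: d^2 = A^4 + 2 + A^-4; d^3 = -A^6 - 3*A^2 - 3*A^-2 - A^-6; d^4 = A^8 + 4*A^4 + 6 + 4*A^-4 + A^-8.
  A^7 * (d^2) = A^11 + 2*A^7 + A^3
  A^5 * (4*d + 3*d^3) = -3*A^11 - 13*A^7 - 13*A^3 - 3*A^-1
  A^3 * (5 + 15*d^2 + d^4) = A^11 + 19*A^7 + 41*A^3 + 19*A^-1 + A^-5
  A^1 * (27*d + 8*d^3) = -8*A^7 - 51*A^3 - 51*A^-1 - 8*A^-5
  A^-1 * (14 + 20*d^2 + d^4) = A^7 + 24*A^3 + 60*A^-1 + 24*A^-5 + A^-9
  A^-3 * (17*d + 4*d^3) = -4*A^3 - 29*A^-1 - 29*A^-5 - 4*A^-9
  A^-5 * (7*d^2) = 7*A^-1 + 14*A^-5 + 7*A^-9
  A^-7 * (d^3) = -A^-1 - 3*A^-5 - 3*A^-9 - A^-13
Summing the groups: <K> = -A^11 + A^7 - 2*A^3 + 2*A^-1 - A^-5 + A^-9 - A^-13
Normalise by the writhe: (-A^3)^(-w) = (-A^3)^(-1) = -A^-3, so f(A) = -A^-3 * <K> = A^8 - A^4 + 2 - 2*A^-4 + A^-8 - A^-12 + A^-16.
Substitute A = t^(-1/4), i.e. A^e → t^(-e/4): V(t) = t^4 - t^3 + t^2 - 2*t + 2 - t^-1 + t^-2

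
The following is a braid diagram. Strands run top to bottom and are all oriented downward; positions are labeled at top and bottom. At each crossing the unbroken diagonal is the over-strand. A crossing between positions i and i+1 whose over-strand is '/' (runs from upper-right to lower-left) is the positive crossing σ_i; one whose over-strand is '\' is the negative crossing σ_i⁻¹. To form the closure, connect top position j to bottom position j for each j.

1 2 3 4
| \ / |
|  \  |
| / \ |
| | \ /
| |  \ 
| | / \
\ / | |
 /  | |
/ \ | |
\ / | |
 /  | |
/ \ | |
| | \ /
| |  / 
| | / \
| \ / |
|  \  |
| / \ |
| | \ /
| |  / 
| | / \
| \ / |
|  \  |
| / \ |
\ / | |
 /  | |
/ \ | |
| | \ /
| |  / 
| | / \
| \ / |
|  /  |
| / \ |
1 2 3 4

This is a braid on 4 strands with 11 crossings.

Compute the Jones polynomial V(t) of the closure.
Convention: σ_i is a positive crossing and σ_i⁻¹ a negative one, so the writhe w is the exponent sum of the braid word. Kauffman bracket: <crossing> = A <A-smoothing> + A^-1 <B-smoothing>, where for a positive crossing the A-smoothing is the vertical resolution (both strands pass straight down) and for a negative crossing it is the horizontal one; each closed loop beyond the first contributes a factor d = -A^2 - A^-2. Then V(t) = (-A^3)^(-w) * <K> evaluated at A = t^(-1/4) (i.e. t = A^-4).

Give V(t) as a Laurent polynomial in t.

Reading the diagram top to bottom ('/'-over between positions i,i+1 = s_i, '\'-over = s_i^-1): braid word = s2^-1 s3^-1 s1 s1 s3 s2^-1 s3 s2^-1 s1 s3 s2.
The presented braid s2^-1 s3^-1 s1 s1 s3 s2^-1 s3 s2^-1 s1 s3 s2 on 4 strands reduces by inverse Markov moves (closure unchanged at each step):
  Deconjugate: the word is γ·β·γ⁻¹ with γ = s2^-1 s3^-1 (prefix) and γ⁻¹ = s3 s2 (suffix); strip both.
Reduced to β = s1 s1 s3 s2^-1 s3 s2^-1 s1 on 4 strands, 7 crossings.
Compute on β:
Braid: s1 s1 s3 s2^-1 s3 s2^-1 s1 on 4 strands, 7 crossings.
Writhe w = (#positive) - (#negative) = 5 - 2 = 3.
Enumerate smoothing states for the bracket polynomial. There are 2^7 = 128 states.
For each crossing: s=0 is the vertical smoothing, s=1 horizontal. Crossing k contributes A^(sign_k * (1 - 2*s_k)); loop factor d = -A^2 - A^-2.
Tabulate the states by total A-exponent and number of loops L (A-exp: L × count):
  A^7: L=4 ×1
  A^5: L=3 ×7
  A^3: L=2 ×17, L=4 ×4
  A^1: L=1 ×15, L=3 ×19, L=5 ×1
  A^-1: L=2 ×27, L=4 ×8
  A^-3: L=3 ×20, L=5 ×1
  A^-5: L=4 ×7
  A^-7: L=5 ×1
Each group contributes A^e * Σ count * d^(L-1):
Powers of d = -A^2 - A^-2: d^2 = A^4 + 2 + A^-4; d^3 = -A^6 - 3*A^2 - 3*A^-2 - A^-6; d^4 = A^8 + 4*A^4 + 6 + 4*A^-4 + A^-8.
  A^7 * (d^3) = -A^13 - 3*A^9 - 3*A^5 - A
  A^5 * (7*d^2) = 7*A^9 + 14*A^5 + 7*A
  A^3 * (17*d + 4*d^3) = -4*A^9 - 29*A^5 - 29*A - 4*A^-3
  A^1 * (15 + 19*d^2 + d^4) = A^9 + 23*A^5 + 59*A + 23*A^-3 + A^-7
  A^-1 * (27*d + 8*d^3) = -8*A^5 - 51*A - 51*A^-3 - 8*A^-7
  A^-3 * (20*d^2 + d^4) = A^5 + 24*A + 46*A^-3 + 24*A^-7 + A^-11
  A^-5 * (7*d^3) = -7*A - 21*A^-3 - 21*A^-7 - 7*A^-11
  A^-7 * (d^4) = A + 4*A^-3 + 6*A^-7 + 4*A^-11 + A^-15
Summing the groups: <K> = -A^13 + A^9 - 2*A^5 + 3*A - 3*A^-3 + 2*A^-7 - 2*A^-11 + A^-15
Normalise by the writhe: (-A^3)^(-w) = (-A^3)^(-3) = -A^-9, so f(A) = -A^-9 * <K> = A^4 - 1 + 2*A^-4 - 3*A^-8 + 3*A^-12 - 2*A^-16 + 2*A^-20 - A^-24.
Substitute A = t^(-1/4), i.e. A^e → t^(-e/4): V(t) = -t^6 + 2*t^5 - 2*t^4 + 3*t^3 - 3*t^2 + 2*t - 1 + t^-1

Answer: -t^6 + 2*t^5 - 2*t^4 + 3*t^3 - 3*t^2 + 2*t - 1 + t^-1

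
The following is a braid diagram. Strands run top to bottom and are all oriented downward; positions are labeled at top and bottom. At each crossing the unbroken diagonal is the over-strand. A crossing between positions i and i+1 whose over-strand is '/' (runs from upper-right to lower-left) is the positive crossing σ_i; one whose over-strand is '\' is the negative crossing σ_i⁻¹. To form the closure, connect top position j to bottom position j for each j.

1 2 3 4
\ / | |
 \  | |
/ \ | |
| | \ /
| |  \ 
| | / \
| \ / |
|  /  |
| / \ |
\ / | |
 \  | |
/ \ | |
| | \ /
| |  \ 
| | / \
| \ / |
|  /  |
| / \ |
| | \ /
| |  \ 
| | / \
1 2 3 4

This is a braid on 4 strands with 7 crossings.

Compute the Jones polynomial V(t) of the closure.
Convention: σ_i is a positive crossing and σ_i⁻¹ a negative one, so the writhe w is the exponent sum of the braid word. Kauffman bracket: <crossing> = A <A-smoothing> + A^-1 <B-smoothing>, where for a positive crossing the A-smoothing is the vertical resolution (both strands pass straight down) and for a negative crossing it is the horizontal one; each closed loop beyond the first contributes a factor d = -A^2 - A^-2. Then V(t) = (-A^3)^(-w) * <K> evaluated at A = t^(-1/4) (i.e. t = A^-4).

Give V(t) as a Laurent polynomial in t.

t - 2 + 3*t^-1 - 3*t^-2 + 4*t^-3 - 3*t^-4 + 2*t^-5 - t^-6

Derivation:
Reading the diagram top to bottom ('/'-over between positions i,i+1 = s_i, '\'-over = s_i^-1): braid word = s1^-1 s3^-1 s2 s1^-1 s3^-1 s2 s3^-1.
Braid: s1^-1 s3^-1 s2 s1^-1 s3^-1 s2 s3^-1 on 4 strands, 7 crossings.
Writhe w = (#positive) - (#negative) = 2 - 5 = -3.
Computing the Kauffman bracket via state sum. There are 2^7 = 128 states.
Smooth each crossing (0=||, 1=⌣⌢); contribution A^(Σ sign_k(1-2s_k)) * d^(L-1).
Tabulate the states by total A-exponent and number of loops L (A-exp: L × count):
  A^7: L=5 ×1
  A^5: L=4 ×7
  A^3: L=3 ×20, L=5 ×1
  A^1: L=2 ×29, L=4 ×6
  A^-1: L=1 ×19, L=3 ×16
  A^-3: L=2 ×19, L=4 ×2
  A^-5: L=3 ×7
  A^-7: L=4 ×1
Each group contributes A^e * Σ count * d^(L-1):
Powers of d = -A^2 - A^-2: d^2 = A^4 + 2 + A^-4; d^3 = -A^6 - 3*A^2 - 3*A^-2 - A^-6; d^4 = A^8 + 4*A^4 + 6 + 4*A^-4 + A^-8.
  A^7 * (d^4) = A^15 + 4*A^11 + 6*A^7 + 4*A^3 + A^-1
  A^5 * (7*d^3) = -7*A^11 - 21*A^7 - 21*A^3 - 7*A^-1
  A^3 * (20*d^2 + d^4) = A^11 + 24*A^7 + 46*A^3 + 24*A^-1 + A^-5
  A^1 * (29*d + 6*d^3) = -6*A^7 - 47*A^3 - 47*A^-1 - 6*A^-5
  A^-1 * (19 + 16*d^2) = 16*A^3 + 51*A^-1 + 16*A^-5
  A^-3 * (19*d + 2*d^3) = -2*A^3 - 25*A^-1 - 25*A^-5 - 2*A^-9
  A^-5 * (7*d^2) = 7*A^-1 + 14*A^-5 + 7*A^-9
  A^-7 * (d^3) = -A^-1 - 3*A^-5 - 3*A^-9 - A^-13
Summing the groups: <K> = A^15 - 2*A^11 + 3*A^7 - 4*A^3 + 3*A^-1 - 3*A^-5 + 2*A^-9 - A^-13
Normalise by the writhe: (-A^3)^(-w) = (-A^3)^(3) = -A^9, so f(A) = -A^9 * <K> = -A^24 + 2*A^20 - 3*A^16 + 4*A^12 - 3*A^8 + 3*A^4 - 2 + A^-4.
Substitute A = t^(-1/4), i.e. A^e → t^(-e/4): V(t) = t - 2 + 3*t^-1 - 3*t^-2 + 4*t^-3 - 3*t^-4 + 2*t^-5 - t^-6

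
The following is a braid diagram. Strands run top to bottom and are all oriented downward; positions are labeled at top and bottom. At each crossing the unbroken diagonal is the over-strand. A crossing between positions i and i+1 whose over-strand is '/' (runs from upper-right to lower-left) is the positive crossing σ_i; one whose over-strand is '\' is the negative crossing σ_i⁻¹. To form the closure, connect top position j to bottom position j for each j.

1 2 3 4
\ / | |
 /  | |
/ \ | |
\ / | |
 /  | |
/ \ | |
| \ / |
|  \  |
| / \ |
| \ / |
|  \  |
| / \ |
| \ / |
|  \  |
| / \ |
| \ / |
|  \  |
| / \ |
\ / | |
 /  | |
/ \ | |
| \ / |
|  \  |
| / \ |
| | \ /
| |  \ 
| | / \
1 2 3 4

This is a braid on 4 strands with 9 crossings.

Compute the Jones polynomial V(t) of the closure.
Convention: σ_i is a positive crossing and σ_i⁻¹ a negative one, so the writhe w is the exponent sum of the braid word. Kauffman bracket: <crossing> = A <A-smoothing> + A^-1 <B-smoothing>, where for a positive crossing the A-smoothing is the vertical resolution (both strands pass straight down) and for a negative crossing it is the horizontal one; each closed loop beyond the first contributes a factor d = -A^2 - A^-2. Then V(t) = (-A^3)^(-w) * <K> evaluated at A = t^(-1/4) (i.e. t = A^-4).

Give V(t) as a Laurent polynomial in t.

-t^2 + 2*t - 2 + 4*t^-1 - 4*t^-2 + 4*t^-3 - 3*t^-4 + 2*t^-5 - t^-6

Derivation:
Reading the diagram top to bottom ('/'-over between positions i,i+1 = s_i, '\'-over = s_i^-1): braid word = s1 s1 s2^-1 s2^-1 s2^-1 s2^-1 s1 s2^-1 s3^-1.
The presented braid s1 s1 s2^-1 s2^-1 s2^-1 s2^-1 s1 s2^-1 s3^-1 on 4 strands reduces by inverse Markov moves (closure unchanged at each step):
  Destabilize: the word has the form β·s3^-1 where s3^-1 occurs only as the final letter (β ∈ B_3); drop it and the last strand → 3 strands.
Reduced to β = s1 s1 s2^-1 s2^-1 s2^-1 s2^-1 s1 s2^-1 on 3 strands, 8 crossings.
Compute on β:
Braid: s1 s1 s2^-1 s2^-1 s2^-1 s2^-1 s1 s2^-1 on 3 strands, 8 crossings.
Writhe w = (#positive) - (#negative) = 3 - 5 = -2.
State-sum expansion of <K>. There are 2^8 = 256 states.
Each crossing splits two ways (0=vertical, 1=horizontal). The state's weight is A^(#A-smoothings - #B-smoothings) * d^(loops - 1).
Tabulate the states by total A-exponent and number of loops L (A-exp: L × count):
  A^8: L=6 ×1
  A^6: L=5 ×8
  A^4: L=4 ×27, L=6 ×1
  A^2: L=3 ×48, L=5 ×8
  A^0: L=2 ×47, L=4 ×22, L=6 ×1
  A^-2: L=1 ×23, L=3 ×29, L=5 ×4
  A^-4: L=2 ×22, L=4 ×6
  A^-6: L=3 ×8
  A^-8: L=4 ×1
Each group contributes A^e * Σ count * d^(L-1):
Powers of d = -A^2 - A^-2: d^2 = A^4 + 2 + A^-4; d^3 = -A^6 - 3*A^2 - 3*A^-2 - A^-6; d^4 = A^8 + 4*A^4 + 6 + 4*A^-4 + A^-8; d^5 = -A^10 - 5*A^6 - 10*A^2 - 10*A^-2 - 5*A^-6 - A^-10.
  A^8 * (d^5) = -A^18 - 5*A^14 - 10*A^10 - 10*A^6 - 5*A^2 - A^-2
  A^6 * (8*d^4) = 8*A^14 + 32*A^10 + 48*A^6 + 32*A^2 + 8*A^-2
  A^4 * (27*d^3 + d^5) = -A^14 - 32*A^10 - 91*A^6 - 91*A^2 - 32*A^-2 - A^-6
  A^2 * (48*d^2 + 8*d^4) = 8*A^10 + 80*A^6 + 144*A^2 + 80*A^-2 + 8*A^-6
  A^0 * (47*d + 22*d^3 + d^5) = -A^10 - 27*A^6 - 123*A^2 - 123*A^-2 - 27*A^-6 - A^-10
  A^-2 * (23 + 29*d^2 + 4*d^4) = 4*A^6 + 45*A^2 + 105*A^-2 + 45*A^-6 + 4*A^-10
  A^-4 * (22*d + 6*d^3) = -6*A^2 - 40*A^-2 - 40*A^-6 - 6*A^-10
  A^-6 * (8*d^2) = 8*A^-2 + 16*A^-6 + 8*A^-10
  A^-8 * (d^3) = -A^-2 - 3*A^-6 - 3*A^-10 - A^-14
Summing the groups: <K> = -A^18 + 2*A^14 - 3*A^10 + 4*A^6 - 4*A^2 + 4*A^-2 - 2*A^-6 + 2*A^-10 - A^-14
Normalise by the writhe: (-A^3)^(-w) = (-A^3)^(2) = A^6, so f(A) = A^6 * <K> = -A^24 + 2*A^20 - 3*A^16 + 4*A^12 - 4*A^8 + 4*A^4 - 2 + 2*A^-4 - A^-8.
Substitute A = t^(-1/4), i.e. A^e → t^(-e/4): V(t) = -t^2 + 2*t - 2 + 4*t^-1 - 4*t^-2 + 4*t^-3 - 3*t^-4 + 2*t^-5 - t^-6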